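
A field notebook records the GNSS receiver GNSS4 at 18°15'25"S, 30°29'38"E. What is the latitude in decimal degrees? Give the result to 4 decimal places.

18° + 15′/60 + 25″/3600 = 18 + 0.25000 + 0.00694 = 18.2569°

18.2569°S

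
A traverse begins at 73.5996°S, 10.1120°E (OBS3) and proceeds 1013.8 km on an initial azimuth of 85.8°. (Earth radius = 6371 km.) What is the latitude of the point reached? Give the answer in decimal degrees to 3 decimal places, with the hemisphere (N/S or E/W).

70.720°S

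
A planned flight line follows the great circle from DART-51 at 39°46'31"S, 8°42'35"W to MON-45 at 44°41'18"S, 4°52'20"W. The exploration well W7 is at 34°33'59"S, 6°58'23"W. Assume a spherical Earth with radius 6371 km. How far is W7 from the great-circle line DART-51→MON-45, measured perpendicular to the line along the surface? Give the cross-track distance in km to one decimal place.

417.3 km

DART-51: φ = -39.77528°, λ = -8.70972°
MON-45: φ = -44.68833°, λ = -4.87222°
W7: φ = -34.56639°, λ = -6.97306°
δ₁₃ = central angle DART-51→W7 = 0.094060 rad  (haversine)
θ₁₃ = bearing DART-51→W7 = 15.409°,  θ₁₂ = bearing DART-51→MON-45 = 151.232°
dₓₜ = R·arcsin(sin δ₁₃ · sin(θ₁₃ − θ₁₂)) = 6371·arcsin(0.09392·sin(-135.823°)) = -417.294 km
|dₓₜ| = 417.294 km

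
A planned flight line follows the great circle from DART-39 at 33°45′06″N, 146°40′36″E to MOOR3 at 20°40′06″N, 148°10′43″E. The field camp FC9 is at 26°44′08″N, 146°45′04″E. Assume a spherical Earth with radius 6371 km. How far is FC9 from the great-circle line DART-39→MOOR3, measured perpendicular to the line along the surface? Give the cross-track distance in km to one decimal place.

DART-39: φ = +33.75167°, λ = +146.67667°
MOOR3: φ = +20.66833°, λ = +148.17861°
FC9: φ = +26.73556°, λ = +146.75111°
δ₁₃ = central angle DART-39→FC9 = 0.122459 rad  (haversine)
θ₁₃ = bearing DART-39→FC9 = 179.456°,  θ₁₂ = bearing DART-39→MOOR3 = 173.812°
dₓₜ = R·arcsin(sin δ₁₃ · sin(θ₁₃ − θ₁₂)) = 6371·arcsin(0.12215·sin(5.644°)) = 76.535 km
|dₓₜ| = 76.535 km

76.5 km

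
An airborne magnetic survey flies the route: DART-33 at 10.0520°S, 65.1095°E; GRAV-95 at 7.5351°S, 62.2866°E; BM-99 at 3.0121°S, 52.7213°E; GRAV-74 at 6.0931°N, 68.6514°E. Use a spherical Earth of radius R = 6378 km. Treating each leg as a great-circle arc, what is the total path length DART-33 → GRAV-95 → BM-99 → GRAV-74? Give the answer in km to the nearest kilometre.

3632 km

DART-33→GRAV-95: c = 0.065574 rad, d = 418.23 km
GRAV-95→BM-99: c = 0.183989 rad, d = 1173.48 km
BM-99→GRAV-74: c = 0.319901 rad, d = 2040.33 km
Total = 418.23 + 1173.48 + 2040.33 = 3632.05 km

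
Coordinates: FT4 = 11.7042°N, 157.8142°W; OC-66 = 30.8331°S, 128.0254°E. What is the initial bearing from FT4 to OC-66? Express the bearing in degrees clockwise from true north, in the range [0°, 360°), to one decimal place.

236.4°

Δλ = -74.1604°
y = sin Δλ · cos φ₂ = -0.826060
x = cos φ₁ sin φ₂ − sin φ₁ cos φ₂ cos Δλ = -0.549426
θ = atan2(y, x) = -123.6285° → 236.3715° (mod 360°)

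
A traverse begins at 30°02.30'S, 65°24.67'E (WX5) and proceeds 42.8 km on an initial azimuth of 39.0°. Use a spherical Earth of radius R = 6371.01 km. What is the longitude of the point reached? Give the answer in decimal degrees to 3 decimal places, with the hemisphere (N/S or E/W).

65.690°E

WX5: φ = -30.03833°, λ = +65.41117°
δ = d/R = 42.8/6371.01 = 0.006718 rad
φ₂ = arcsin(sin φ₁ cos δ + cos φ₁ sin δ cos θ)
   = arcsin(-0.50058·0.99998 + 0.86569·0.00672·0.77715) = -29.73891°
λ₂ = λ₁ + atan2(sin θ sin δ cos φ₁, cos δ − sin φ₁ sin φ₂) = 65.69014°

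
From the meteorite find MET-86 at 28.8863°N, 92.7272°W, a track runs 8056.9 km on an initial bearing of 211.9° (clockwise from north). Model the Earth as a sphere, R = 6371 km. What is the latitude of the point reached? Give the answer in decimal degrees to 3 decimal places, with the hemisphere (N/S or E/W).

δ = d/R = 8056.9/6371 = 1.264621 rad
φ₂ = arcsin(sin φ₁ cos δ + cos φ₁ sin δ cos θ)
   = arcsin(0.48307·0.30141 + 0.87558·0.95349·-0.84897) = -34.27512°
λ₂ = λ₁ + atan2(sin θ sin δ cos φ₁, cos δ − sin φ₁ sin φ₂) = -130.29861°

34.275°S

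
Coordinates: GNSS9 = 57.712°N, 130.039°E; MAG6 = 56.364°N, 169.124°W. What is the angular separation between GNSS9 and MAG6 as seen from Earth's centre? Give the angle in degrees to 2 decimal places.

Δφ = -1.3480°,  Δλ = 60.8370°
a = sin²(Δφ/2) + cos φ₁ cos φ₂ sin²(Δλ/2) = 0.075990
c = 2·arcsin(√a) = 0.558558 rad = 32.0030°

32.00°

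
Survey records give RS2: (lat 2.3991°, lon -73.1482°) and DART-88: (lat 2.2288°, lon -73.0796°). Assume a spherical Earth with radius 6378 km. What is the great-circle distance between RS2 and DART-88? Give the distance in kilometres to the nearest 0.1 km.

20.4 km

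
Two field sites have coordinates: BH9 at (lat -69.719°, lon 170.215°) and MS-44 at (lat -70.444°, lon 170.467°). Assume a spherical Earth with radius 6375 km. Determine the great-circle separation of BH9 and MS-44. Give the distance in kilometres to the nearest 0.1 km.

81.2 km

Δφ = -0.7250°,  Δλ = 0.2520°
a = sin²(Δφ/2) + cos φ₁ cos φ₂ sin²(Δλ/2) = 0.000041
c = 2·arcsin(√a) = 0.012742 rad = 0.7301°
d = R·c = 6375 × 0.012742 = 81.2 km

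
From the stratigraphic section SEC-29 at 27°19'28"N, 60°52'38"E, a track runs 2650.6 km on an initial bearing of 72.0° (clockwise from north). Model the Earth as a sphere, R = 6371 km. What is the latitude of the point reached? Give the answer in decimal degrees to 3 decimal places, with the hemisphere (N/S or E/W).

32.061°N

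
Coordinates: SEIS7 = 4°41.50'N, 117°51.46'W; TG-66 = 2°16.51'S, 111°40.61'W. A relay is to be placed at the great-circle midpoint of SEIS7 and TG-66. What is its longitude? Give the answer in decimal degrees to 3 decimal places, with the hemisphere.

114.763°W

SEIS7: φ = +4.69167°, λ = -117.85767°
TG-66: φ = -2.27517°, λ = -111.67683°
Bx = cos φ₂ cos Δλ = 0.993403,  By = cos φ₂ sin Δλ = 0.107582
φₘ = atan2(sin φ₁ + sin φ₂, √((cos φ₁ + Bx)² + By²)) = 1.21001°
λₘ = λ₁ + atan2(By, cos φ₁ + Bx) = -114.76328°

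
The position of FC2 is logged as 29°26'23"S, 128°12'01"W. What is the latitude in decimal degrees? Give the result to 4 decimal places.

29.4397°S

29° + 26′/60 + 23″/3600 = 29 + 0.43333 + 0.00639 = 29.4397°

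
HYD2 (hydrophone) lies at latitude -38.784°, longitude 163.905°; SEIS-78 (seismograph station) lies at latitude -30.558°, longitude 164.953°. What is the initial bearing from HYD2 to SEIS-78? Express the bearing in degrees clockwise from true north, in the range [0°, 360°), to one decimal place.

Δλ = 1.0480°
y = sin Δλ · cos φ₂ = 0.015750
x = cos φ₁ sin φ₂ − sin φ₁ cos φ₂ cos Δλ = 0.142988
θ = atan2(y, x) = 6.2857° → 6.2857° (mod 360°)

6.3°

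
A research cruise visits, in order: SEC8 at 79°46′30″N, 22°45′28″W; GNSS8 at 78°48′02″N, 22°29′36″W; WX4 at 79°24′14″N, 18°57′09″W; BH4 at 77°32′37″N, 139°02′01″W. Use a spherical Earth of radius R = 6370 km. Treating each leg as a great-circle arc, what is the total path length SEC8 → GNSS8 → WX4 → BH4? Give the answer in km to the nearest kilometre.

SEC8: φ = +79.77500°, λ = -22.75778°
GNSS8: φ = +78.80056°, λ = -22.49333°
WX4: φ = +79.40389°, λ = -18.95250°
BH4: φ = +77.54361°, λ = -139.03361°
SEC8→GNSS8: c = 0.017029 rad, d = 108.47 km
GNSS8→WX4: c = 0.015724 rad, d = 100.16 km
WX4→BH4: c = 0.348373 rad, d = 2219.13 km
Total = 108.47 + 100.16 + 2219.13 = 2427.77 km

2428 km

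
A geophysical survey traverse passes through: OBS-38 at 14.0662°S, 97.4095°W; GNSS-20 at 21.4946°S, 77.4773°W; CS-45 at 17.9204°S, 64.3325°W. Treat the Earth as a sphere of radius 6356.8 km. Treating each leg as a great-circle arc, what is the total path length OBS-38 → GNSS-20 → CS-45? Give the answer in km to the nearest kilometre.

OBS-38→GNSS-20: c = 0.355303 rad, d = 2258.59 km
GNSS-20→CS-45: c = 0.224712 rad, d = 1428.45 km
Total = 2258.59 + 1428.45 = 3687.03 km

3687 km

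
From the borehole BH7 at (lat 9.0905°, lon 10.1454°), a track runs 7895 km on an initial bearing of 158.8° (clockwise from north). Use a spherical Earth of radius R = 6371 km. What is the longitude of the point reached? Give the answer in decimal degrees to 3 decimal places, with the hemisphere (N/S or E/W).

δ = d/R = 7895/6371 = 1.239209 rad
φ₂ = arcsin(sin φ₁ cos δ + cos φ₁ sin δ cos θ)
   = arcsin(0.15799·0.32554 + 0.98744·0.94553·-0.93232) = -54.98789°
λ₂ = λ₁ + atan2(sin θ sin δ cos φ₁, cos δ − sin φ₁ sin φ₂) = 46.72575°

46.726°E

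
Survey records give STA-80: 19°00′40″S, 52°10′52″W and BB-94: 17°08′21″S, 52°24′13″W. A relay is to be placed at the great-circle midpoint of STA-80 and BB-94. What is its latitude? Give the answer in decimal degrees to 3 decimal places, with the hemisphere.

18.075°S

STA-80: φ = -19.01111°, λ = -52.18111°
BB-94: φ = -17.13917°, λ = -52.40361°
Bx = cos φ₂ cos Δλ = 0.955585,  By = cos φ₂ sin Δλ = -0.003711
φₘ = atan2(sin φ₁ + sin φ₂, √((cos φ₁ + Bx)² + By²)) = -18.07517°
λₘ = λ₁ + atan2(By, cos φ₁ + Bx) = -52.29295°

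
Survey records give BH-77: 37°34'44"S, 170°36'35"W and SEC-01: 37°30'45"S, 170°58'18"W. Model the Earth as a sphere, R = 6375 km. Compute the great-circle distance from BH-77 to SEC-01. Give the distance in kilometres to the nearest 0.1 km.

32.8 km

BH-77: φ = -37.57889°, λ = -170.60972°
SEC-01: φ = -37.51250°, λ = -170.97167°
Δφ = 0.0664°,  Δλ = -0.3619°
a = sin²(Δφ/2) + cos φ₁ cos φ₂ sin²(Δλ/2) = 0.000007
c = 2·arcsin(√a) = 0.005141 rad = 0.2946°
d = R·c = 6375 × 0.005141 = 32.8 km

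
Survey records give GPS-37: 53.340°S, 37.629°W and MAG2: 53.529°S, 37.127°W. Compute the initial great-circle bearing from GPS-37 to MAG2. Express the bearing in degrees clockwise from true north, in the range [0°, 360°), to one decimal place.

Δλ = 0.5020°
y = sin Δλ · cos φ₂ = 0.005208
x = cos φ₁ sin φ₂ − sin φ₁ cos φ₂ cos Δλ = -0.003317
θ = atan2(y, x) = 122.4933° → 122.4933° (mod 360°)

122.5°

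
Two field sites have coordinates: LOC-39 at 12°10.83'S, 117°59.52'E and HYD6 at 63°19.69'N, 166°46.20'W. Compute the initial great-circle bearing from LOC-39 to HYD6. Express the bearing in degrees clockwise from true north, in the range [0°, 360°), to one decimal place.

25.8°

LOC-39: φ = -12.18050°, λ = +117.99200°
HYD6: φ = +63.32817°, λ = -166.77000°
Δλ = 75.2380°
y = sin Δλ · cos φ₂ = 0.434063
x = cos φ₁ sin φ₂ − sin φ₁ cos φ₂ cos Δλ = 0.897608
θ = atan2(y, x) = 25.8074° → 25.8074° (mod 360°)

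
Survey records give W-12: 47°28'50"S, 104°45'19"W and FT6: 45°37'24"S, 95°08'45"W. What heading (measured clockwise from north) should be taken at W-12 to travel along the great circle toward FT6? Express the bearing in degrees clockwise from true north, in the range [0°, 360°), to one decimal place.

W-12: φ = -47.48056°, λ = -104.75528°
FT6: φ = -45.62333°, λ = -95.14583°
Δλ = 9.6094°
y = sin Δλ · cos φ₂ = 0.116747
x = cos φ₁ sin φ₂ − sin φ₁ cos φ₂ cos Δλ = 0.025176
θ = atan2(y, x) = 77.8307° → 77.8307° (mod 360°)

77.8°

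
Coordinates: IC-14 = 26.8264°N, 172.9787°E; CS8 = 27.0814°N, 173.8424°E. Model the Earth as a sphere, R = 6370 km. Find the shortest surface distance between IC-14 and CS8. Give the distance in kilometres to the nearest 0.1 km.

Δφ = 0.2550°,  Δλ = 0.8637°
a = sin²(Δφ/2) + cos φ₁ cos φ₂ sin²(Δλ/2) = 0.000050
c = 2·arcsin(√a) = 0.014155 rad = 0.8110°
d = R·c = 6370 × 0.014155 = 90.2 km

90.2 km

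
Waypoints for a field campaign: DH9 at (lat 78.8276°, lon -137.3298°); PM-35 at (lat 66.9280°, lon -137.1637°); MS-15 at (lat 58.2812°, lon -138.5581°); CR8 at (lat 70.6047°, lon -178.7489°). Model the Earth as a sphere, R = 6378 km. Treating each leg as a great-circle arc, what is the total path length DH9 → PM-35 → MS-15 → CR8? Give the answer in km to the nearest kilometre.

4589 km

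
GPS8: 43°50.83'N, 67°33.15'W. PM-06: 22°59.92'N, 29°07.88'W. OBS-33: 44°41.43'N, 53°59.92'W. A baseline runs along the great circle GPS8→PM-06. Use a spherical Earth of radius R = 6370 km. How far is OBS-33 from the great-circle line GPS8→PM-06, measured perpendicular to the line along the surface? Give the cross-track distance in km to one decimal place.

GPS8: φ = +43.84717°, λ = -67.55250°
PM-06: φ = +22.99867°, λ = -29.13133°
OBS-33: φ = +44.69050°, λ = -53.99867°
δ₁₃ = central angle GPS8→OBS-33 = 0.169834 rad  (haversine)
θ₁₃ = bearing GPS8→OBS-33 = 80.315°,  θ₁₂ = bearing GPS8→PM-06 = 110.846°
dₓₜ = R·arcsin(sin δ₁₃ · sin(θ₁₃ − θ₁₂)) = 6370·arcsin(0.16902·sin(-30.530°)) = -547.606 km
|dₓₜ| = 547.606 km

547.6 km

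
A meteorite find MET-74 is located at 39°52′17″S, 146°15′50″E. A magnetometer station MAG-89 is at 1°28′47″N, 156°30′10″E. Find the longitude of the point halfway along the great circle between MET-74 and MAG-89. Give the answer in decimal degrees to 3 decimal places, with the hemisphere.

152.058°E

MET-74: φ = -39.87139°, λ = +146.26389°
MAG-89: φ = +1.47972°, λ = +156.50278°
Bx = cos φ₂ cos Δλ = 0.983747,  By = cos φ₂ sin Δλ = 0.177693
φₘ = atan2(sin φ₁ + sin φ₂, √((cos φ₁ + Bx)² + By²)) = -19.26582°
λₘ = λ₁ + atan2(By, cos φ₁ + Bx) = 152.05773°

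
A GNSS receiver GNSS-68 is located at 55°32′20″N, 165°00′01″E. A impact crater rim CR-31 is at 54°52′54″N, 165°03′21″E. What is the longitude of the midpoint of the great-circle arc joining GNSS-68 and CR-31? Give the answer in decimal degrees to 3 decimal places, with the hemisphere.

165.028°E

GNSS-68: φ = +55.53889°, λ = +165.00028°
CR-31: φ = +54.88167°, λ = +165.05583°
Bx = cos φ₂ cos Δλ = 0.575267,  By = cos φ₂ sin Δλ = 0.000558
φₘ = atan2(sin φ₁ + sin φ₂, √((cos φ₁ + Bx)² + By²)) = 55.21028°
λₘ = λ₁ + atan2(By, cos φ₁ + Bx) = 165.02828°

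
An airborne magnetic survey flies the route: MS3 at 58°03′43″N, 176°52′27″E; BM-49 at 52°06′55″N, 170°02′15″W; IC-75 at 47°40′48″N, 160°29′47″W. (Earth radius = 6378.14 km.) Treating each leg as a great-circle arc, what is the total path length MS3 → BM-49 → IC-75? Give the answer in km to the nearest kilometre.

MS3: φ = +58.06194°, λ = +176.87417°
BM-49: φ = +52.11528°, λ = -170.03750°
IC-75: φ = +47.68000°, λ = -160.49639°
MS3→BM-49: c = 0.166445 rad, d = 1061.61 km
BM-49→IC-75: c = 0.132110 rad, d = 842.61 km
Total = 1061.61 + 842.61 = 1904.23 km

1904 km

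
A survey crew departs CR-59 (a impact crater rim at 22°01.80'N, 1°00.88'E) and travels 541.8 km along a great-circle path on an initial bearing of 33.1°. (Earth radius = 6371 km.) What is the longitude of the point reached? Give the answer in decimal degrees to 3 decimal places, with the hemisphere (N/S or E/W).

CR-59: φ = +22.03000°, λ = +1.01467°
δ = d/R = 541.8/6371 = 0.085042 rad
φ₂ = arcsin(sin φ₁ cos δ + cos φ₁ sin δ cos θ)
   = arcsin(0.37509·0.99639 + 0.92699·0.08494·0.83772) = 26.08451°
λ₂ = λ₁ + atan2(sin θ sin δ cos φ₁, cos δ − sin φ₁ sin φ₂) = 3.97507°

3.975°E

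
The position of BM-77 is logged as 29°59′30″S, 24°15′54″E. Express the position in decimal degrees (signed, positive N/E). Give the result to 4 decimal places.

-29.9917°, +24.2650°

lat: 29.9917° S → -29.9917°
lon: 24.2650° E → +24.2650°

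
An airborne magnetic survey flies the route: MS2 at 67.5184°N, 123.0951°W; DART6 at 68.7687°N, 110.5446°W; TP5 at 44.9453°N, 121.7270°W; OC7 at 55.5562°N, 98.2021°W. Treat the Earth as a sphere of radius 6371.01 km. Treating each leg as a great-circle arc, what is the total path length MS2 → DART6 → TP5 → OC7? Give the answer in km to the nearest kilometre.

5292 km

MS2→DART6: c = 0.084250 rad, d = 536.76 km
DART6→TP5: c = 0.427684 rad, d = 2724.78 km
TP5→OC7: c = 0.318748 rad, d = 2030.75 km
Total = 536.76 + 2724.78 + 2030.75 = 5292.29 km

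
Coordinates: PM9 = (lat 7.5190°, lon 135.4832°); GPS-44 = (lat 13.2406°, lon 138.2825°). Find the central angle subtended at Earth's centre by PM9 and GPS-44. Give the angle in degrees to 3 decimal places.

6.349°

Δφ = 5.7216°,  Δλ = 2.7993°
a = sin²(Δφ/2) + cos φ₁ cos φ₂ sin²(Δλ/2) = 0.003067
c = 2·arcsin(√a) = 0.110813 rad = 6.3491°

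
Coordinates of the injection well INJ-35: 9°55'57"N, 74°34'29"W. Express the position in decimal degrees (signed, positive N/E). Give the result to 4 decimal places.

lat: 9.9325° N → +9.9325°
lon: 74.5747° W → -74.5747°

+9.9325°, -74.5747°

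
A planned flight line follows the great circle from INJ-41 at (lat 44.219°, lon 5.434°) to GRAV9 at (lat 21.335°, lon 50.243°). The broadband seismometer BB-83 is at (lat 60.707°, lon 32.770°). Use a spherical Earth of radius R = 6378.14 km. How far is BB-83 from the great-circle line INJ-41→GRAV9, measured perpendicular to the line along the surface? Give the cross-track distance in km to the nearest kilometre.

2441 km

δ₁₃ = central angle INJ-41→BB-83 = 0.403426 rad  (haversine)
θ₁₃ = bearing INJ-41→BB-83 = 34.913°,  θ₁₂ = bearing INJ-41→GRAV9 = 106.955°
dₓₜ = R·arcsin(sin δ₁₃ · sin(θ₁₃ − θ₁₂)) = 6378.14·arcsin(0.39257·sin(-72.042°)) = -2441.056 km
|dₓₜ| = 2441.056 km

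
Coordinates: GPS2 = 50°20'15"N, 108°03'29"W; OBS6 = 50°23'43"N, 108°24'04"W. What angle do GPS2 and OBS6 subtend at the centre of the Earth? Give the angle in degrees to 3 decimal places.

0.226°

GPS2: φ = +50.33750°, λ = -108.05806°
OBS6: φ = +50.39528°, λ = -108.40111°
Δφ = 0.0578°,  Δλ = -0.3431°
a = sin²(Δφ/2) + cos φ₁ cos φ₂ sin²(Δλ/2) = 0.000004
c = 2·arcsin(√a) = 0.003950 rad = 0.2263°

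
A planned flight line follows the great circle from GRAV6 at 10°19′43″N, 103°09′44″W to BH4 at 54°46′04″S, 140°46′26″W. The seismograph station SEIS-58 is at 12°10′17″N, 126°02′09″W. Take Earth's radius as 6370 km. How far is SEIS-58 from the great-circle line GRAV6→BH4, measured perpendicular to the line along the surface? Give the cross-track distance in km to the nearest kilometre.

2415 km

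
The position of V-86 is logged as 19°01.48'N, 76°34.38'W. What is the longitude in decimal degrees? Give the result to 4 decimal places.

76.5730°W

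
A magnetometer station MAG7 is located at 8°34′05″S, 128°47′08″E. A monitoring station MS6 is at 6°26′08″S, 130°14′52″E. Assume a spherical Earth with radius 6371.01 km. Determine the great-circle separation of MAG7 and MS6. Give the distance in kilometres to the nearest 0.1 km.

286.7 km

MAG7: φ = -8.56806°, λ = +128.78556°
MS6: φ = -6.43556°, λ = +130.24778°
Δφ = 2.1325°,  Δλ = 1.4622°
a = sin²(Δφ/2) + cos φ₁ cos φ₂ sin²(Δλ/2) = 0.000506
c = 2·arcsin(√a) = 0.045004 rad = 2.5786°
d = R·c = 6371.01 × 0.045004 = 286.7 km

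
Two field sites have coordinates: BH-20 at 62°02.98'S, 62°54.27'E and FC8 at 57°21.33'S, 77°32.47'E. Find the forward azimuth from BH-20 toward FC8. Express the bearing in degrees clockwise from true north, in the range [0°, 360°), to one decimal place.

64.0°

BH-20: φ = -62.04967°, λ = +62.90450°
FC8: φ = -57.35550°, λ = +77.54117°
Δλ = 14.6367°
y = sin Δλ · cos φ₂ = 0.136307
x = cos φ₁ sin φ₂ − sin φ₁ cos φ₂ cos Δλ = 0.066373
θ = atan2(y, x) = 64.0366° → 64.0366° (mod 360°)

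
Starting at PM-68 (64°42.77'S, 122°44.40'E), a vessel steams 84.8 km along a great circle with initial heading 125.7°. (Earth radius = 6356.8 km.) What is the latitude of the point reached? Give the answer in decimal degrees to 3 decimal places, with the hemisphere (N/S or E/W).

65.152°S

PM-68: φ = -64.71283°, λ = +122.74000°
δ = d/R = 84.8/6356.8 = 0.013340 rad
φ₂ = arcsin(sin φ₁ cos δ + cos φ₁ sin δ cos θ)
   = arcsin(-0.90418·0.99991 + 0.42716·0.01334·-0.58354) = -65.15161°
λ₂ = λ₁ + atan2(sin θ sin δ cos φ₁, cos δ − sin φ₁ sin φ₂) = 124.21720°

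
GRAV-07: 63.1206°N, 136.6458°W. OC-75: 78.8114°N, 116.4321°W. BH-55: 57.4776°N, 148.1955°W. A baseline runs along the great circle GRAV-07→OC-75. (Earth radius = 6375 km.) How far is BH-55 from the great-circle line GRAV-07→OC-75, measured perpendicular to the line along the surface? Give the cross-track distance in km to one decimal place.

δ₁₃ = central angle GRAV-07→BH-55 = 0.139885 rad  (haversine)
θ₁₃ = bearing GRAV-07→BH-55 = 230.536°,  θ₁₂ = bearing GRAV-07→OC-75 = 13.415°
dₓₜ = R·arcsin(sin δ₁₃ · sin(θ₁₃ − θ₁₂)) = 6375·arcsin(0.13943·sin(217.122°)) = -537.070 km
|dₓₜ| = 537.070 km

537.1 km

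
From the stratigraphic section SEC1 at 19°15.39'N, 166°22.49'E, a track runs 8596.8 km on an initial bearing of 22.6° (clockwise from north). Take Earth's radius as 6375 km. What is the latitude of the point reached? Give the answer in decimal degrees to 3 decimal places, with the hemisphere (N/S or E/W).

SEC1: φ = +19.25650°, λ = +166.37483°
δ = d/R = 8596.8/6375 = 1.348518 rad
φ₂ = arcsin(sin φ₁ cos δ + cos φ₁ sin δ cos θ)
   = arcsin(0.32980·0.22045 + 0.94405·0.97540·0.92321) = 67.34197°
λ₂ = λ₁ + atan2(sin θ sin δ cos φ₁, cos δ − sin φ₁ sin φ₂) = -90.28833°

67.342°N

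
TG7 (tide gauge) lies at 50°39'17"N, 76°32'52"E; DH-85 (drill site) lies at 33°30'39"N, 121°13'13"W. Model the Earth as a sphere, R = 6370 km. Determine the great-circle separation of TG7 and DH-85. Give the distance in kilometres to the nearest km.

10493 km

TG7: φ = +50.65472°, λ = +76.54778°
DH-85: φ = +33.51083°, λ = -121.22028°
Δφ = -17.1439°,  Δλ = 162.2319°
a = sin²(Δφ/2) + cos φ₁ cos φ₂ sin²(Δλ/2) = 0.538220
c = 2·arcsin(√a) = 1.647310 rad = 94.3839°
d = R·c = 6370 × 1.647310 = 10493.4 km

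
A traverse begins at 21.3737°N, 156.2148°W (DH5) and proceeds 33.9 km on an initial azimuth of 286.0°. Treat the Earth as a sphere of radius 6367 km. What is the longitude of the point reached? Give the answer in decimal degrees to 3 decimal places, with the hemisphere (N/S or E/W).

δ = d/R = 33.9/6367 = 0.005324 rad
φ₂ = arcsin(sin φ₁ cos δ + cos φ₁ sin δ cos θ)
   = arcsin(0.36445·0.99999 + 0.93122·0.00532·0.27564) = 21.45749°
λ₂ = λ₁ + atan2(sin θ sin δ cos φ₁, cos δ − sin φ₁ sin φ₂) = -156.52988°

156.530°W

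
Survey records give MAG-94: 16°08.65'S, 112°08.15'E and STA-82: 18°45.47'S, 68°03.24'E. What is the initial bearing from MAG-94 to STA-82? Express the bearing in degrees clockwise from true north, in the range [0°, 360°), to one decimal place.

259.7°

MAG-94: φ = -16.14417°, λ = +112.13583°
STA-82: φ = -18.75783°, λ = +68.05400°
Δλ = -44.0818°
y = sin Δλ · cos φ₂ = -0.658735
x = cos φ₁ sin φ₂ − sin φ₁ cos φ₂ cos Δλ = -0.119757
θ = atan2(y, x) = -100.3037° → 259.6963° (mod 360°)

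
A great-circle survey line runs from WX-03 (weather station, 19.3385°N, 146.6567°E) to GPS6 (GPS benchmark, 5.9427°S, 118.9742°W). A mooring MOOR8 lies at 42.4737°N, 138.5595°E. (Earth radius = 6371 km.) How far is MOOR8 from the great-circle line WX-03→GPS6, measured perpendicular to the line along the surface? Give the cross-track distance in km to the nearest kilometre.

2530 km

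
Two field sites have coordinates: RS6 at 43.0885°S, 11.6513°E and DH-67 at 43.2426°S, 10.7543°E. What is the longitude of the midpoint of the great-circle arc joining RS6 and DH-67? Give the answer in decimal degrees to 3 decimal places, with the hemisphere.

11.203°E

Bx = cos φ₂ cos Δλ = 0.728370,  By = cos φ₂ sin Δλ = -0.011404
φₘ = atan2(sin φ₁ + sin φ₂, √((cos φ₁ + Bx)² + By²)) = -43.16643°
λₘ = λ₁ + atan2(By, cos φ₁ + Bx) = 11.20337°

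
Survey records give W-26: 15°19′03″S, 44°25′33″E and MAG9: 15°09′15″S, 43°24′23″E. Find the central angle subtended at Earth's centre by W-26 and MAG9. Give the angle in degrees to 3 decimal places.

0.997°

W-26: φ = -15.31750°, λ = +44.42583°
MAG9: φ = -15.15417°, λ = +43.40639°
Δφ = 0.1633°,  Δλ = -1.0194°
a = sin²(Δφ/2) + cos φ₁ cos φ₂ sin²(Δλ/2) = 0.000076
c = 2·arcsin(√a) = 0.017402 rad = 0.9971°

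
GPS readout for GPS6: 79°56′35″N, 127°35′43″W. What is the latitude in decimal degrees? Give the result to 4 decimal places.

79.9431°N

79° + 56′/60 + 35″/3600 = 79 + 0.93333 + 0.00972 = 79.9431°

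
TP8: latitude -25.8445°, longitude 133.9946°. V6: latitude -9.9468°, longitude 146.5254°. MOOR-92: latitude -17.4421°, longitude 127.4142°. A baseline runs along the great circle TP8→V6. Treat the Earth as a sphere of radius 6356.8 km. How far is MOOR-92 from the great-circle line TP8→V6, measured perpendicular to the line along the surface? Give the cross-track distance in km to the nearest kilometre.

δ₁₃ = central angle TP8→MOOR-92 = 0.181302 rad  (haversine)
θ₁₃ = bearing TP8→MOOR-92 = 322.675°,  θ₁₂ = bearing TP8→V6 = 39.022°
dₓₜ = R·arcsin(sin δ₁₃ · sin(θ₁₃ − θ₁₂)) = 6356.8·arcsin(0.18031·sin(283.653°)) = -1119.588 km
|dₓₜ| = 1119.588 km

1120 km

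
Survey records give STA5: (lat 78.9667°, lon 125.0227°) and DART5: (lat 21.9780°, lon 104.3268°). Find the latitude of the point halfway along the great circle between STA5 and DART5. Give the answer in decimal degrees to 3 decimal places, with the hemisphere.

Bx = cos φ₂ cos Δλ = 0.867487,  By = cos φ₂ sin Δλ = -0.327725
φₘ = atan2(sin φ₁ + sin φ₂, √((cos φ₁ + Bx)² + By²)) = 50.73189°
λₘ = λ₁ + atan2(By, cos φ₁ + Bx) = 107.82511°

50.732°N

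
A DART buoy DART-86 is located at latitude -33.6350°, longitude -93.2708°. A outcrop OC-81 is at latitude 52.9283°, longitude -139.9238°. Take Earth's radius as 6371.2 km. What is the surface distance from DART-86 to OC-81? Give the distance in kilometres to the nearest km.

Δφ = 86.5633°,  Δλ = -46.6530°
a = sin²(Δφ/2) + cos φ₁ cos φ₂ sin²(Δλ/2) = 0.548720
c = 2·arcsin(√a) = 1.668391 rad = 95.5918°
d = R·c = 6371.2 × 1.668391 = 10629.7 km

10630 km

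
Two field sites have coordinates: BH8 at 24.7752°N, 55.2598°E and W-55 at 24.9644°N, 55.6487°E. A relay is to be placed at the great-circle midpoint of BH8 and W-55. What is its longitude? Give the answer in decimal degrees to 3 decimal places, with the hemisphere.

Bx = cos φ₂ cos Δλ = 0.906549,  By = cos φ₂ sin Δλ = 0.006153
φₘ = atan2(sin φ₁ + sin φ₂, √((cos φ₁ + Bx)² + By²)) = 24.86993°
λₘ = λ₁ + atan2(By, cos φ₁ + Bx) = 55.45410°

55.454°E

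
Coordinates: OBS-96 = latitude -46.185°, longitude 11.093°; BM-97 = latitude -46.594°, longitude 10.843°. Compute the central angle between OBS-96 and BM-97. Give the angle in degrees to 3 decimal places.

0.444°

Δφ = -0.4090°,  Δλ = -0.2500°
a = sin²(Δφ/2) + cos φ₁ cos φ₂ sin²(Δλ/2) = 0.000015
c = 2·arcsin(√a) = 0.007747 rad = 0.4439°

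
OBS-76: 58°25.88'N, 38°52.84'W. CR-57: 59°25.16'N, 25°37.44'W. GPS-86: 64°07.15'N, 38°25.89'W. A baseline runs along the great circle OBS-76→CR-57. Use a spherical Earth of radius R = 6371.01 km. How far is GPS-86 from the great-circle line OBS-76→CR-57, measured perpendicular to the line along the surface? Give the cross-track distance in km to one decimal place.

608.8 km

OBS-76: φ = +58.43133°, λ = -38.88067°
CR-57: φ = +59.41933°, λ = -25.62400°
GPS-86: φ = +64.11917°, λ = -38.43150°
δ₁₃ = central angle OBS-76→GPS-86 = 0.099342 rad  (haversine)
θ₁₃ = bearing OBS-76→GPS-86 = 1.977°,  θ₁₂ = bearing OBS-76→CR-57 = 76.136°
dₓₜ = R·arcsin(sin δ₁₃ · sin(θ₁₃ − θ₁₂)) = 6371.01·arcsin(0.09918·sin(-74.159°)) = -608.799 km
|dₓₜ| = 608.799 km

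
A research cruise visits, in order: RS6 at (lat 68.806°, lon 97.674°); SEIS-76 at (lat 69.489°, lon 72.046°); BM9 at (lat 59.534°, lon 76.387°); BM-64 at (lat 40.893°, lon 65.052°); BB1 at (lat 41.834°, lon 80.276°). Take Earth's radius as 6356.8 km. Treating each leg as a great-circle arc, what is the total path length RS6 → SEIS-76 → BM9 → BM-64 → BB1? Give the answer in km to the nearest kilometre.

RS6→SEIS-76: c = 0.158489 rad, d = 1007.48 km
SEIS-76→BM9: c = 0.176671 rad, d = 1123.06 km
BM9→BM-64: c = 0.347978 rad, d = 2212.03 km
BM-64→BB1: c = 0.199835 rad, d = 1270.31 km
Total = 1007.48 + 1123.06 + 2212.03 + 1270.31 = 5612.88 km

5613 km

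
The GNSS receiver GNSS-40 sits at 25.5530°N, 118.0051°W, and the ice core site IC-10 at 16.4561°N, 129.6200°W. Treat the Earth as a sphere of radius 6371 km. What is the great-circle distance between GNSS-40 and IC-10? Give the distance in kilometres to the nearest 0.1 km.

1572.2 km

Δφ = -9.0969°,  Δλ = -11.6149°
a = sin²(Δφ/2) + cos φ₁ cos φ₂ sin²(Δλ/2) = 0.015148
c = 2·arcsin(√a) = 0.246776 rad = 14.1392°
d = R·c = 6371 × 0.246776 = 1572.2 km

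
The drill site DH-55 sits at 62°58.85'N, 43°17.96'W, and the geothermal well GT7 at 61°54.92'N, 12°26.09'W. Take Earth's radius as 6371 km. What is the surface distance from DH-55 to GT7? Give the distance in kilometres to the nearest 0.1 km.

1576.5 km

DH-55: φ = +62.98083°, λ = -43.29933°
GT7: φ = +61.91533°, λ = -12.43483°
Δφ = -1.0655°,  Δλ = 30.8645°
a = sin²(Δφ/2) + cos φ₁ cos φ₂ sin²(Δλ/2) = 0.015230
c = 2·arcsin(√a) = 0.247452 rad = 14.1779°
d = R·c = 6371 × 0.247452 = 1576.5 km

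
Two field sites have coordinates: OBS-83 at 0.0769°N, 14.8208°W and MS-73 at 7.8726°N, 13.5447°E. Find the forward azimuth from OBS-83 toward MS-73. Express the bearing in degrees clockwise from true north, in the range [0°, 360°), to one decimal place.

73.9°

Δλ = 28.3655°
y = sin Δλ · cos φ₂ = 0.470617
x = cos φ₁ sin φ₂ − sin φ₁ cos φ₂ cos Δλ = 0.135801
θ = atan2(y, x) = 73.9040° → 73.9040° (mod 360°)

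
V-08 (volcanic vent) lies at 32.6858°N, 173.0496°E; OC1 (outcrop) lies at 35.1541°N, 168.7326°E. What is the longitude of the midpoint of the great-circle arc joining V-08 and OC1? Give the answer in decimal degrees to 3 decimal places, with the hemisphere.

Bx = cos φ₂ cos Δλ = 0.815287,  By = cos φ₂ sin Δλ = -0.061545
φₘ = atan2(sin φ₁ + sin φ₂, √((cos φ₁ + Bx)² + By²)) = 33.93878°
λₘ = λ₁ + atan2(By, cos φ₁ + Bx) = 170.92239°

170.922°E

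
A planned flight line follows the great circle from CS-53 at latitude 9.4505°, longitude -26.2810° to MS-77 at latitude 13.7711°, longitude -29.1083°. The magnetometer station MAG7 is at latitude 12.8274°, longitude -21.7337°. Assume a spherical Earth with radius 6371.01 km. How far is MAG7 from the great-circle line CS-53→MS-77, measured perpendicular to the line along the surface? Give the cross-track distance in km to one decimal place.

619.6 km

δ₁₃ = central angle CS-53→MAG7 = 0.097649 rad  (haversine)
θ₁₃ = bearing CS-53→MAG7 = 52.458°,  θ₁₂ = bearing CS-53→MS-77 = 327.614°
dₓₜ = R·arcsin(sin δ₁₃ · sin(θ₁₃ − θ₁₂)) = 6371.01·arcsin(0.09749·sin(-275.156°)) = 619.599 km
|dₓₜ| = 619.599 km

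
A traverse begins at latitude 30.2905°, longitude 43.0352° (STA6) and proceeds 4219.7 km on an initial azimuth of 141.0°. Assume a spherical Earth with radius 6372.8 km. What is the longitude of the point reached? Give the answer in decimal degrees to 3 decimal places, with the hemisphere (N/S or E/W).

65.800°E

δ = d/R = 4219.7/6372.8 = 0.662142 rad
φ₂ = arcsin(sin φ₁ cos δ + cos φ₁ sin δ cos θ)
   = arcsin(0.50438·0.78868 + 0.86348·0.61481·-0.77715) = -0.84629°
λ₂ = λ₁ + atan2(sin θ sin δ cos φ₁, cos δ − sin φ₁ sin φ₂) = 65.80026°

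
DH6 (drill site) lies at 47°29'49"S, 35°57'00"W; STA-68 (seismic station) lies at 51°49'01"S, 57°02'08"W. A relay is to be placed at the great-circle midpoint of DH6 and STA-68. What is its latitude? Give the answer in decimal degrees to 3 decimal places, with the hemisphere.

50.137°S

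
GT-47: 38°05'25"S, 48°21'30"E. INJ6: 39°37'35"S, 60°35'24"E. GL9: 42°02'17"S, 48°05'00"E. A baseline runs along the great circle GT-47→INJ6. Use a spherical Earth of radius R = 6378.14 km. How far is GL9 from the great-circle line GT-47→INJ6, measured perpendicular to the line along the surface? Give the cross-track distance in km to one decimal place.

GT-47: φ = -38.09028°, λ = +48.35833°
INJ6: φ = -39.62639°, λ = +60.59000°
GL9: φ = -42.03806°, λ = +48.08333°
δ₁₃ = central angle GT-47→GL9 = 0.068999 rad  (haversine)
θ₁₃ = bearing GT-47→GL9 = 182.964°,  θ₁₂ = bearing GT-47→INJ6 = 102.973°
dₓₜ = R·arcsin(sin δ₁₃ · sin(θ₁₃ − θ₁₂)) = 6378.14·arcsin(0.06894·sin(79.990°)) = 433.379 km
|dₓₜ| = 433.379 km

433.4 km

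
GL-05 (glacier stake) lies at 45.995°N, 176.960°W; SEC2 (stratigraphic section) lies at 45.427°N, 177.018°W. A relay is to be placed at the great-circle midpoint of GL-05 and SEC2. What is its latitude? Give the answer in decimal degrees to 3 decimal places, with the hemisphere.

45.711°N

Bx = cos φ₂ cos Δλ = 0.701817,  By = cos φ₂ sin Δλ = -0.000710
φₘ = atan2(sin φ₁ + sin φ₂, √((cos φ₁ + Bx)² + By²)) = 45.71100°
λₘ = λ₁ + atan2(By, cos φ₁ + Bx) = -176.98915°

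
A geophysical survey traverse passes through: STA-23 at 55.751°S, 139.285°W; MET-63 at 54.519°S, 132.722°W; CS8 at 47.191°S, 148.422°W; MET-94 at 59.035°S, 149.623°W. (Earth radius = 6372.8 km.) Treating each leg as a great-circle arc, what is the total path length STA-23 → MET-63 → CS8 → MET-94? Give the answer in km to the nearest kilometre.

3125 km

STA-23→MET-63: c = 0.068888 rad, d = 439.01 km
MET-63→CS8: c = 0.214342 rad, d = 1365.96 km
CS8→MET-94: c = 0.207091 rad, d = 1319.75 km
Total = 439.01 + 1365.96 + 1319.75 = 3124.72 km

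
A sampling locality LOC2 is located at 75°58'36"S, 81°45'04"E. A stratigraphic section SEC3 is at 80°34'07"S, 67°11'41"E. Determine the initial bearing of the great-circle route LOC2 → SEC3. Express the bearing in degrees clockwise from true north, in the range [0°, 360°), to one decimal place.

LOC2: φ = -75.97667°, λ = +81.75111°
SEC3: φ = -80.56861°, λ = +67.19472°
Δλ = -14.5564°
y = sin Δλ · cos φ₂ = -0.041185
x = cos φ₁ sin φ₂ − sin φ₁ cos φ₂ cos Δλ = -0.085162
θ = atan2(y, x) = -154.1912° → 205.8088° (mod 360°)

205.8°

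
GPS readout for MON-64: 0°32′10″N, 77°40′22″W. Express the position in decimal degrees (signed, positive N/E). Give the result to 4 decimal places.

lat: 0.5361° N → +0.5361°
lon: 77.6728° W → -77.6728°

+0.5361°, -77.6728°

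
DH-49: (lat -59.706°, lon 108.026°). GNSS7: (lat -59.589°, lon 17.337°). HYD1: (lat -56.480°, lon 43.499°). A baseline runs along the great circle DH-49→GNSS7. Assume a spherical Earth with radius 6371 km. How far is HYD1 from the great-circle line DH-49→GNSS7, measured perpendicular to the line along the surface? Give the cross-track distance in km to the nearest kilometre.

1054 km

δ₁₃ = central angle DH-49→HYD1 = 0.574144 rad  (haversine)
θ₁₃ = bearing DH-49→HYD1 = 246.626°,  θ₁₂ = bearing DH-49→GNSS7 = 228.981°
dₓₜ = R·arcsin(sin δ₁₃ · sin(θ₁₃ − θ₁₂)) = 6371·arcsin(0.54312·sin(17.645°)) = 1053.622 km
|dₓₜ| = 1053.622 km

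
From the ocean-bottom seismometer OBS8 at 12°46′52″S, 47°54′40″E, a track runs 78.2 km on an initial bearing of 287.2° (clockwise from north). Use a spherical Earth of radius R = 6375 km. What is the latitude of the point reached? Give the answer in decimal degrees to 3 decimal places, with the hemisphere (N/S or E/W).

12.572°S

OBS8: φ = -12.78111°, λ = +47.91111°
δ = d/R = 78.2/6375 = 0.012267 rad
φ₂ = arcsin(sin φ₁ cos δ + cos φ₁ sin δ cos θ)
   = arcsin(-0.22123·0.99992 + 0.97522·0.01227·0.29571) = -12.57239°
λ₂ = λ₁ + atan2(sin θ sin δ cos φ₁, cos δ − sin φ₁ sin φ₂) = 47.22322°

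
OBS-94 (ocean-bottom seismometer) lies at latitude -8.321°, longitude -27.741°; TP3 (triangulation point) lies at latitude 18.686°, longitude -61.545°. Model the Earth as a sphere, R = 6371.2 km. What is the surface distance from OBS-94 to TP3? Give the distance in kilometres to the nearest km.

4771 km

Δφ = 27.0070°,  Δλ = -33.8040°
a = sin²(Δφ/2) + cos φ₁ cos φ₂ sin²(Δλ/2) = 0.133753
c = 2·arcsin(√a) = 0.748819 rad = 42.9041°
d = R·c = 6371.2 × 0.748819 = 4770.9 km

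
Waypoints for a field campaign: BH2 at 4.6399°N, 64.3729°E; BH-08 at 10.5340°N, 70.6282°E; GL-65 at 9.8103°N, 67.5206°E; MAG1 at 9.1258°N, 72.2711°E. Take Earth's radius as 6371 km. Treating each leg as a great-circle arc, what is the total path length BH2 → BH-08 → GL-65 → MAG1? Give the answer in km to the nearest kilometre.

1827 km

BH2→BH-08: c = 0.149275 rad, d = 951.03 km
BH-08→GL-65: c = 0.054859 rad, d = 349.50 km
GL-65→MAG1: c = 0.082649 rad, d = 526.56 km
Total = 951.03 + 349.50 + 526.56 = 1827.09 km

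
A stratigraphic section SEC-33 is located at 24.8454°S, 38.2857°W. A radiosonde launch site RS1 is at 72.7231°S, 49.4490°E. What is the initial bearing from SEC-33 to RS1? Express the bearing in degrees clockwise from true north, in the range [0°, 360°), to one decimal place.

Δλ = 87.7347°
y = sin Δλ · cos φ₂ = 0.296758
x = cos φ₁ sin φ₂ − sin φ₁ cos φ₂ cos Δλ = -0.861569
θ = atan2(y, x) = 160.9943° → 160.9943° (mod 360°)

161.0°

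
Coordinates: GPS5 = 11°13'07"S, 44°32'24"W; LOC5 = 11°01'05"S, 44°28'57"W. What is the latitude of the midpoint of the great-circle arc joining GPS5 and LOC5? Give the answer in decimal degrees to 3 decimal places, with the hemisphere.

GPS5: φ = -11.21861°, λ = -44.54000°
LOC5: φ = -11.01806°, λ = -44.48250°
Bx = cos φ₂ cos Δλ = 0.981567,  By = cos φ₂ sin Δλ = 0.000985
φₘ = atan2(sin φ₁ + sin φ₂, √((cos φ₁ + Bx)² + By²)) = -11.11833°
λₘ = λ₁ + atan2(By, cos φ₁ + Bx) = -44.51124°

11.118°S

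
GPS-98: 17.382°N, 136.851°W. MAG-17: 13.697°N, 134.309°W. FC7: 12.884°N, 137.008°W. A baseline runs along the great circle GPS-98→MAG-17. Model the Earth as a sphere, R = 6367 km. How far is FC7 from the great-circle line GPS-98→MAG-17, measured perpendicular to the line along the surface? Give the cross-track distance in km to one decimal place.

293.1 km

δ₁₃ = central angle GPS-98→FC7 = 0.078549 rad  (haversine)
θ₁₃ = bearing GPS-98→FC7 = 181.951°,  θ₁₂ = bearing GPS-98→MAG-17 = 146.042°
dₓₜ = R·arcsin(sin δ₁₃ · sin(θ₁₃ − θ₁₂)) = 6367·arcsin(0.07847·sin(35.909°)) = 293.123 km
|dₓₜ| = 293.123 km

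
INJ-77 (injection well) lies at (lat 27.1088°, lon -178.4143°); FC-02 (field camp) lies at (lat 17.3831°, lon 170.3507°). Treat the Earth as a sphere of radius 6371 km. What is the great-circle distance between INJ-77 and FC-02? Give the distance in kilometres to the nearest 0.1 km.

Δφ = -9.7257°,  Δλ = -11.2350°
a = sin²(Δφ/2) + cos φ₁ cos φ₂ sin²(Δλ/2) = 0.015326
c = 2·arcsin(√a) = 0.248231 rad = 14.2226°
d = R·c = 6371 × 0.248231 = 1581.5 km

1581.5 km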